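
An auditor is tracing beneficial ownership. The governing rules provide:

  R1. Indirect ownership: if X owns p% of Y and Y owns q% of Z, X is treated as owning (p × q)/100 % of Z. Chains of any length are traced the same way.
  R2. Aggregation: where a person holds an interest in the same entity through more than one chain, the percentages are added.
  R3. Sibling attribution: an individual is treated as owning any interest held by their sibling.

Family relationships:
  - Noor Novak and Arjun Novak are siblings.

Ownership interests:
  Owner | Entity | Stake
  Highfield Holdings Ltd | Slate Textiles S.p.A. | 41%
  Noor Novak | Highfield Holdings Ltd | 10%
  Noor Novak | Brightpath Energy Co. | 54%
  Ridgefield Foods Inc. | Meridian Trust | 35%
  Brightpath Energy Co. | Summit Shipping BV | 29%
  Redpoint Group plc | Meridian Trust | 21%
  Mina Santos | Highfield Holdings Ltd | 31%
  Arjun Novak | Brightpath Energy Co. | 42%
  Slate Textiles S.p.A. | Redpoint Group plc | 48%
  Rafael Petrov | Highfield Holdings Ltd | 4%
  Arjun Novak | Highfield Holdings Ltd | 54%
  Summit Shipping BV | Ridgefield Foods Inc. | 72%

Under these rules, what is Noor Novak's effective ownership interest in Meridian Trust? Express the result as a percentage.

9.660672%

By sibling attribution (R3), Noor Novak is treated as also owning Arjun Novak's interest in Highfield Holdings Ltd, giving 10% + 54% = 64%.
By sibling attribution (R3), Noor Novak is treated as also owning Arjun Novak's interest in Brightpath Energy Co, giving 54% + 42% = 96%.
Chain via Highfield Holdings Ltd → Slate Textiles S.p.A. → Redpoint Group plc (R1): 64% × 41% × 48% × 21% = 2.644992% of Meridian Trust.
Chain via Brightpath Energy Co. → Summit Shipping BV → Ridgefield Foods Inc. (R1): 96% × 29% × 72% × 35% = 7.01568% of Meridian Trust.
Aggregating (R2): 2.644992% + 7.01568% = 9.660672%.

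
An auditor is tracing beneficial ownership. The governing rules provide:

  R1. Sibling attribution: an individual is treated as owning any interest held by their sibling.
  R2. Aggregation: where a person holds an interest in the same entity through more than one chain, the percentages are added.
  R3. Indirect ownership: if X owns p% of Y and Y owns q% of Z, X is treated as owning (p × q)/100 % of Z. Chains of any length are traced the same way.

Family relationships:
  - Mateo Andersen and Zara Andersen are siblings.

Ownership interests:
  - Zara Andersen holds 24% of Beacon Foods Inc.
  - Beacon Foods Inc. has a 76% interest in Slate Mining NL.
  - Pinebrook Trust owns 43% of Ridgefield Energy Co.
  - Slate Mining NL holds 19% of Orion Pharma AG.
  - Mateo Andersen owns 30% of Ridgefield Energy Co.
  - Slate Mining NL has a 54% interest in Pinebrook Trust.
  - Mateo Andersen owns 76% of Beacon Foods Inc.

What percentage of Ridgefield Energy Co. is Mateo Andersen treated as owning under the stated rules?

By sibling attribution (R1), Mateo Andersen is treated as also owning Zara Andersen's interest in Beacon Foods Inc, giving 76% + 24% = 100%.
Chain via Beacon Foods Inc. → Slate Mining NL → Pinebrook Trust (R3): 100% × 76% × 54% × 43% = 17.6472% of Ridgefield Energy Co.
Direct interest in Ridgefield Energy Co: 30%.
Aggregating (R2): 17.6472% + 30% = 47.6472%.

47.6472%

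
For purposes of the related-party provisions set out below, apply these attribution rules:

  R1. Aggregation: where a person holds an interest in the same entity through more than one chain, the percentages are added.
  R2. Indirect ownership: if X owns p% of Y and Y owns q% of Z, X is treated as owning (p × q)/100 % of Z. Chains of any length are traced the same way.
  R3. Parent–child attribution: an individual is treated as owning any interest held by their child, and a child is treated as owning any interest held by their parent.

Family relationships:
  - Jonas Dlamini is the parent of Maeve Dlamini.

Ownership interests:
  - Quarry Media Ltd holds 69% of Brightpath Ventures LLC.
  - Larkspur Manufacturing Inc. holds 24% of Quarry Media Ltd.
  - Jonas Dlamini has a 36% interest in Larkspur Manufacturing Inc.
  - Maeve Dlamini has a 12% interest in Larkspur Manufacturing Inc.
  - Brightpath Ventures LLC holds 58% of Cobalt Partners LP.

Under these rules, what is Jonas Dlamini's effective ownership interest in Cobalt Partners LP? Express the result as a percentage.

4.610304%

By parent–child attribution (R3), Jonas Dlamini is treated as also owning Maeve Dlamini's interest in Larkspur Manufacturing Inc, giving 36% + 12% = 48%.
Chain via Larkspur Manufacturing Inc. → Quarry Media Ltd → Brightpath Ventures LLC (R2): 48% × 24% × 69% × 58% = 4.610304% of Cobalt Partners LP.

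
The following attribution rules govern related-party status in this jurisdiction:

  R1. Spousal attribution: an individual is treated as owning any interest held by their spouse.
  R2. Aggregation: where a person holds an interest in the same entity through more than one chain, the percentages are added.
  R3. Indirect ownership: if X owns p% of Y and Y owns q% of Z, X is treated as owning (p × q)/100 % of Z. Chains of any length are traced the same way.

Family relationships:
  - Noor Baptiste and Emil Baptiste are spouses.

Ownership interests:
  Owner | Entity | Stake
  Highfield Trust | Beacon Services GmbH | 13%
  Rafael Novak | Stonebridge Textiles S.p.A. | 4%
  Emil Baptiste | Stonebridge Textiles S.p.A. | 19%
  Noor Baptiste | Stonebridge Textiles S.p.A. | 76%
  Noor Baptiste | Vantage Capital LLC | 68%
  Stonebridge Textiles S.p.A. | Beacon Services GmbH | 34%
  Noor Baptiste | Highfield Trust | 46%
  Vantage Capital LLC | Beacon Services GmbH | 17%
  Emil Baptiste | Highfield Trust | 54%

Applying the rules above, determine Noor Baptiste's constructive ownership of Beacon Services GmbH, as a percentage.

56.86%

By spousal attribution (R1), Noor Baptiste is treated as also owning Emil Baptiste's interest in Highfield Trust, giving 46% + 54% = 100%.
By spousal attribution (R1), Noor Baptiste is treated as also owning Emil Baptiste's interest in Stonebridge Textiles S.p.A, giving 76% + 19% = 95%.
Chain via Highfield Trust (R3): 100% × 13% = 13% of Beacon Services GmbH.
Chain via Stonebridge Textiles S.p.A. (R3): 95% × 34% = 32.3% of Beacon Services GmbH.
Chain via Vantage Capital LLC (R3): 68% × 17% = 11.56% of Beacon Services GmbH.
Aggregating (R2): 13% + 32.3% + 11.56% = 56.86%.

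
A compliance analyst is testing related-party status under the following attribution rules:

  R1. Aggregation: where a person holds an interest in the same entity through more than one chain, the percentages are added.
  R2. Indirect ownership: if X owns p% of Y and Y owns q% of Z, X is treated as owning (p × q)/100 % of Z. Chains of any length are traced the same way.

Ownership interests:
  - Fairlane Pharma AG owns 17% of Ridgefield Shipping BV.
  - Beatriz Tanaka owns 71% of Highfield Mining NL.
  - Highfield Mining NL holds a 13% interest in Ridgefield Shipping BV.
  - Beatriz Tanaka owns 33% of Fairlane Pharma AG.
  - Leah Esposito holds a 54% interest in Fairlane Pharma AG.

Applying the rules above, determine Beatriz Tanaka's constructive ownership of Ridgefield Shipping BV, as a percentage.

Chain via Fairlane Pharma AG (R2): 33% × 17% = 5.61% of Ridgefield Shipping BV.
Chain via Highfield Mining NL (R2): 71% × 13% = 9.23% of Ridgefield Shipping BV.
Aggregating (R1): 5.61% + 9.23% = 14.84%.

14.84%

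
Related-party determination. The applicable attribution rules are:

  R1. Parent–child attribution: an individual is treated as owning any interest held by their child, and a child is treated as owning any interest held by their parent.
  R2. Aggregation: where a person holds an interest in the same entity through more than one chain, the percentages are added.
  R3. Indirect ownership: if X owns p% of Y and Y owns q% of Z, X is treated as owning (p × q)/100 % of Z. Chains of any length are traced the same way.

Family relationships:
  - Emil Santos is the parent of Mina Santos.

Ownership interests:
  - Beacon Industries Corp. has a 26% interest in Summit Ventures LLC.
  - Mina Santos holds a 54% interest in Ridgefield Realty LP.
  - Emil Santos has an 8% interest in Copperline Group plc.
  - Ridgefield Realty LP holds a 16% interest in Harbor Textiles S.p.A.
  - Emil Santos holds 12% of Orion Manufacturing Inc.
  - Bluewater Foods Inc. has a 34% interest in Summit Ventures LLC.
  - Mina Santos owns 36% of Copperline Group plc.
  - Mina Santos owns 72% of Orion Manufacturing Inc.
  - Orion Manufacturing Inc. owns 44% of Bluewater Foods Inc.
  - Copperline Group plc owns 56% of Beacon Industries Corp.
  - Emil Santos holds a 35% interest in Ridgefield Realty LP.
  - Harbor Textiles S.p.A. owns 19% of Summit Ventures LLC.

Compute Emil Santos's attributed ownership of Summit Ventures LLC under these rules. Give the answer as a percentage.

21.6784%

By parent–child attribution (R1), Emil Santos is treated as also owning Mina Santos's interest in Orion Manufacturing Inc, giving 12% + 72% = 84%.
By parent–child attribution (R1), Emil Santos is treated as also owning Mina Santos's interest in Copperline Group plc, giving 8% + 36% = 44%.
By parent–child attribution (R1), Emil Santos is treated as also owning Mina Santos's interest in Ridgefield Realty LP, giving 35% + 54% = 89%.
Chain via Orion Manufacturing Inc. → Bluewater Foods Inc. (R3): 84% × 44% × 34% = 12.5664% of Summit Ventures LLC.
Chain via Copperline Group plc → Beacon Industries Corp. (R3): 44% × 56% × 26% = 6.4064% of Summit Ventures LLC.
Chain via Ridgefield Realty LP → Harbor Textiles S.p.A. (R3): 89% × 16% × 19% = 2.7056% of Summit Ventures LLC.
Aggregating (R2): 12.5664% + 6.4064% + 2.7056% = 21.6784%.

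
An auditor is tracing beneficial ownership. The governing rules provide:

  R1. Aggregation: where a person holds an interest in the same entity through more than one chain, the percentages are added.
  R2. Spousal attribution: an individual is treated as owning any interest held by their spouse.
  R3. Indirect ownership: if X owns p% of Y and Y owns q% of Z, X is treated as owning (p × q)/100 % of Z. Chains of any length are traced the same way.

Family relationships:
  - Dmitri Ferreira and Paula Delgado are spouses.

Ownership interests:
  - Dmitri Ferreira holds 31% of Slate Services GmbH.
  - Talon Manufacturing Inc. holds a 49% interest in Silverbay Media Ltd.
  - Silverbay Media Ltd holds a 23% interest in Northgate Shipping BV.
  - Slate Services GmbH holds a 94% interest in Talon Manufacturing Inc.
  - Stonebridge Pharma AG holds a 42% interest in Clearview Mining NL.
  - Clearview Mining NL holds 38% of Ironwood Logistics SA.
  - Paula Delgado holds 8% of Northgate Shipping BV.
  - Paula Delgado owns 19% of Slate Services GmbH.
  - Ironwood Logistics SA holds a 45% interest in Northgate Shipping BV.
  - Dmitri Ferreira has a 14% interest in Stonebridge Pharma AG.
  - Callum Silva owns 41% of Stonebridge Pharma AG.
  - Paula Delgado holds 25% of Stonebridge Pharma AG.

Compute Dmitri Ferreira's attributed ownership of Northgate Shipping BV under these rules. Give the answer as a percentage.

16.09788%

By spousal attribution (R2), Dmitri Ferreira is treated as also owning Paula Delgado's interest in Stonebridge Pharma AG, giving 14% + 25% = 39%.
By spousal attribution (R2), Dmitri Ferreira is treated as also owning Paula Delgado's interest in Slate Services GmbH, giving 31% + 19% = 50%.
By spousal attribution (R2), Dmitri Ferreira is treated as owning Paula Delgado's 8% interest in Northgate Shipping BV.
Chain via Stonebridge Pharma AG → Clearview Mining NL → Ironwood Logistics SA (R3): 39% × 42% × 38% × 45% = 2.80098% of Northgate Shipping BV.
Chain via Slate Services GmbH → Talon Manufacturing Inc. → Silverbay Media Ltd (R3): 50% × 94% × 49% × 23% = 5.2969% of Northgate Shipping BV.
Direct interest in Northgate Shipping BV: 8%.
Aggregating (R1): 2.80098% + 5.2969% + 8% = 16.09788%.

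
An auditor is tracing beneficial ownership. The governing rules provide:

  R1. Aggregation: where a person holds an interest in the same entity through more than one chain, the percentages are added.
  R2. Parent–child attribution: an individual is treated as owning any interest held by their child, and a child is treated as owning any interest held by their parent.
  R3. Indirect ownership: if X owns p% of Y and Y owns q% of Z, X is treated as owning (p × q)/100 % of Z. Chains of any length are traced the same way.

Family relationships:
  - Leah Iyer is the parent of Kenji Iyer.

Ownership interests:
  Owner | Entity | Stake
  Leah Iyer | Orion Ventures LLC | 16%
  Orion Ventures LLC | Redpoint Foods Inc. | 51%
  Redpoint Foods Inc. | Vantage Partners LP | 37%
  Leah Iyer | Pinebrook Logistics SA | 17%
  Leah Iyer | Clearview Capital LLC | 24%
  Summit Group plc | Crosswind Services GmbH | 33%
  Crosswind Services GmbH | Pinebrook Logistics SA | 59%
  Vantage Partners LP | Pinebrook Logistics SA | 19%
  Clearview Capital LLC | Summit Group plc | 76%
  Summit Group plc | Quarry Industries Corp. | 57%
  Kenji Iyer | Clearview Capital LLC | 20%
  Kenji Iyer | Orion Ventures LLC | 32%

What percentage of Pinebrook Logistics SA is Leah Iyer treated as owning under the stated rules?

By parent–child attribution (R2), Leah Iyer is treated as also owning Kenji Iyer's interest in Clearview Capital LLC, giving 24% + 20% = 44%.
By parent–child attribution (R2), Leah Iyer is treated as also owning Kenji Iyer's interest in Orion Ventures LLC, giving 16% + 32% = 48%.
Chain via Clearview Capital LLC → Summit Group plc → Crosswind Services GmbH (R3): 44% × 76% × 33% × 59% = 6.510768% of Pinebrook Logistics SA.
Chain via Orion Ventures LLC → Redpoint Foods Inc. → Vantage Partners LP (R3): 48% × 51% × 37% × 19% = 1.720944% of Pinebrook Logistics SA.
Direct interest in Pinebrook Logistics SA: 17%.
Aggregating (R1): 6.510768% + 1.720944% + 17% = 25.231712%.

25.231712%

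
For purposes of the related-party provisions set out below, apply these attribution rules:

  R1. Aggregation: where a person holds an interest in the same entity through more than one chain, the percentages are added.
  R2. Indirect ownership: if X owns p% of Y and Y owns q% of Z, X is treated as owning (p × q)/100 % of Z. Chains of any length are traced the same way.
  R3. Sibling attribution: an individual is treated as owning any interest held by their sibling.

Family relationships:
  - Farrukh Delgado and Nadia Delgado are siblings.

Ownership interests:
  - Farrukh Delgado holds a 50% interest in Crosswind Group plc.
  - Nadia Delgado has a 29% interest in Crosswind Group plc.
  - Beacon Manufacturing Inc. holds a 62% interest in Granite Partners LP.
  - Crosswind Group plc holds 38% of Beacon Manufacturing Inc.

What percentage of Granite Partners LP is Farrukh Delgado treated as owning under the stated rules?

18.6124%

By sibling attribution (R3), Farrukh Delgado is treated as also owning Nadia Delgado's interest in Crosswind Group plc, giving 50% + 29% = 79%.
Chain via Crosswind Group plc → Beacon Manufacturing Inc. (R2): 79% × 38% × 62% = 18.6124% of Granite Partners LP.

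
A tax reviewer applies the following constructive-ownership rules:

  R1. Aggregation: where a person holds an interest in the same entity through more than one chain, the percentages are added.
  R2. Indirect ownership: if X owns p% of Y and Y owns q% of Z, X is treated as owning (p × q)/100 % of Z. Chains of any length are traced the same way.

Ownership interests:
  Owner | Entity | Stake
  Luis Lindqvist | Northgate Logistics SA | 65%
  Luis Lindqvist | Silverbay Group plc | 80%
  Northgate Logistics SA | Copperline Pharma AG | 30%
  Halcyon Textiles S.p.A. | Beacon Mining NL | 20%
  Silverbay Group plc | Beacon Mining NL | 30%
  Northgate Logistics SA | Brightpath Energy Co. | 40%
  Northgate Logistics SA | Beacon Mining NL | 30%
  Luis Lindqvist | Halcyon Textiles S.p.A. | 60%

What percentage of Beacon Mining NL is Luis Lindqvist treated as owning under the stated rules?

Chain via Northgate Logistics SA (R2): 65% × 30% = 19.5% of Beacon Mining NL.
Chain via Silverbay Group plc (R2): 80% × 30% = 24% of Beacon Mining NL.
Chain via Halcyon Textiles S.p.A. (R2): 60% × 20% = 12% of Beacon Mining NL.
Aggregating (R1): 19.5% + 24% + 12% = 55.5%.

55.5%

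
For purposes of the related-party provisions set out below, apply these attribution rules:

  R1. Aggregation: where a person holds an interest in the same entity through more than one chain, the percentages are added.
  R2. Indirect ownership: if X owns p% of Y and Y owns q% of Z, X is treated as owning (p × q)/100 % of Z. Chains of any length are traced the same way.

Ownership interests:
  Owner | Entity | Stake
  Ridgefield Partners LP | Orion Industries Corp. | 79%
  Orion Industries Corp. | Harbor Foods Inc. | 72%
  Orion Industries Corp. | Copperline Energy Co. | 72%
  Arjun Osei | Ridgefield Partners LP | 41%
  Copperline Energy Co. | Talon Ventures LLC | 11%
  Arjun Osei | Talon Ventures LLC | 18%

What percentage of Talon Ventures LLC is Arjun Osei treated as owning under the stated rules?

Chain via Ridgefield Partners LP → Orion Industries Corp. → Copperline Energy Co. (R2): 41% × 79% × 72% × 11% = 2.565288% of Talon Ventures LLC.
Direct interest in Talon Ventures LLC: 18%.
Aggregating (R1): 2.565288% + 18% = 20.565288%.

20.565288%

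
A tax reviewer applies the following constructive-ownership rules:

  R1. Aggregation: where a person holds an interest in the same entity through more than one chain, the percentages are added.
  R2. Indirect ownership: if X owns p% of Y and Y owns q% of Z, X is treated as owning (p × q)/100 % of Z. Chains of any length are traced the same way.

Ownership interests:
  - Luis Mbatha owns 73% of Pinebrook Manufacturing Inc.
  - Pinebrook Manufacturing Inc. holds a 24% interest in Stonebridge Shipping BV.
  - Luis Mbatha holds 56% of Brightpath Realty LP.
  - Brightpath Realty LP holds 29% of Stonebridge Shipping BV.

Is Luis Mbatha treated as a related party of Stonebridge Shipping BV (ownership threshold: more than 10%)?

Yes

Chain via Pinebrook Manufacturing Inc. (R2): 73% × 24% = 17.52% of Stonebridge Shipping BV.
Chain via Brightpath Realty LP (R2): 56% × 29% = 16.24% of Stonebridge Shipping BV.
Aggregating (R1): 17.52% + 16.24% = 33.76%.
33.76% exceeds the 10% threshold, so Luis is a related party to Stonebridge Shipping BV.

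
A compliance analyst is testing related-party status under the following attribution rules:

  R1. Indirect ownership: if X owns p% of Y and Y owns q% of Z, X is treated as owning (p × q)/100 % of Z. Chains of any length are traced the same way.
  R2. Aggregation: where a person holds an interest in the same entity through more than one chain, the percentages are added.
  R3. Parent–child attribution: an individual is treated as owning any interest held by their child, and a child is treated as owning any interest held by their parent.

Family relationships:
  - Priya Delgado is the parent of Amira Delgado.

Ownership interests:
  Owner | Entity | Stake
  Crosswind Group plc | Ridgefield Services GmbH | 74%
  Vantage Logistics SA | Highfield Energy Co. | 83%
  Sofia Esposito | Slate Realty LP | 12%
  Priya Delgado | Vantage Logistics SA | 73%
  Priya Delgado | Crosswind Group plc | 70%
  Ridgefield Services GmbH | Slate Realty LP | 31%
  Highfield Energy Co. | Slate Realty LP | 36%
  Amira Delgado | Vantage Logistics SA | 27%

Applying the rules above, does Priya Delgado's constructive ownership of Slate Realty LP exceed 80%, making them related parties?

No

By parent–child attribution (R3), Priya Delgado is treated as also owning Amira Delgado's interest in Vantage Logistics SA, giving 73% + 27% = 100%.
Chain via Vantage Logistics SA → Highfield Energy Co. (R1): 100% × 83% × 36% = 29.88% of Slate Realty LP.
Chain via Crosswind Group plc → Ridgefield Services GmbH (R1): 70% × 74% × 31% = 16.058% of Slate Realty LP.
Aggregating (R2): 29.88% + 16.058% = 45.938%.
45.938% does not exceed the 80% threshold, so Priya is not a related party to Slate Realty LP.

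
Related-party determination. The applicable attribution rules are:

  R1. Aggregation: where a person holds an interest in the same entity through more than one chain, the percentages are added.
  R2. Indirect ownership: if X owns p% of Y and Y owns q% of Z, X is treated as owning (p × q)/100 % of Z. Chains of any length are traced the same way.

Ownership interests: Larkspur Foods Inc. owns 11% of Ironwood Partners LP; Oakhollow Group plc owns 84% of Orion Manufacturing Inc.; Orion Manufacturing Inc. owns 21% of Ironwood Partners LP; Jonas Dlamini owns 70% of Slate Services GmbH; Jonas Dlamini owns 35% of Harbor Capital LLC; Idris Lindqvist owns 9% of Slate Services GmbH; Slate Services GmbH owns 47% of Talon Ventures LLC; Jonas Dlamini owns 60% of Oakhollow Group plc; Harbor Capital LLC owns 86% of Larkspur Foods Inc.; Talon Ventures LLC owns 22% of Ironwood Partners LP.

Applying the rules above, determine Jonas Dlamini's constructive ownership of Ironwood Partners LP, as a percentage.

21.133%

Chain via Slate Services GmbH → Talon Ventures LLC (R2): 70% × 47% × 22% = 7.238% of Ironwood Partners LP.
Chain via Harbor Capital LLC → Larkspur Foods Inc. (R2): 35% × 86% × 11% = 3.311% of Ironwood Partners LP.
Chain via Oakhollow Group plc → Orion Manufacturing Inc. (R2): 60% × 84% × 21% = 10.584% of Ironwood Partners LP.
Aggregating (R1): 7.238% + 3.311% + 10.584% = 21.133%.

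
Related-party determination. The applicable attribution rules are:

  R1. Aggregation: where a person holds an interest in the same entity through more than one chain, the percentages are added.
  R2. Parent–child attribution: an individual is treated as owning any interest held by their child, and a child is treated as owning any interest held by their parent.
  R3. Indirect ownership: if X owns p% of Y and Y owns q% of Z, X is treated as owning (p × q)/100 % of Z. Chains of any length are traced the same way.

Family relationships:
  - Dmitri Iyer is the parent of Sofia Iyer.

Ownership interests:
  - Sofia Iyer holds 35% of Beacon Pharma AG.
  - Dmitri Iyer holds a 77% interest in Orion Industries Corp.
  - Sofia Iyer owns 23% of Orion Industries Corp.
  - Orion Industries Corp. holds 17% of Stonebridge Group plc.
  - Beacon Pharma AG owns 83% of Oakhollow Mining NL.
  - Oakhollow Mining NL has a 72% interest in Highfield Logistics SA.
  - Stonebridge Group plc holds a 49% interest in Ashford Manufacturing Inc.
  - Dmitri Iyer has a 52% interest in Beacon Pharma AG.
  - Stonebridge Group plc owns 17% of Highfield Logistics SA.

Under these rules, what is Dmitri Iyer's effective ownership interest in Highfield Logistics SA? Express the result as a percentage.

54.8812%

By parent–child attribution (R2), Dmitri Iyer is treated as also owning Sofia Iyer's interest in Orion Industries Corp, giving 77% + 23% = 100%.
By parent–child attribution (R2), Dmitri Iyer is treated as also owning Sofia Iyer's interest in Beacon Pharma AG, giving 52% + 35% = 87%.
Chain via Orion Industries Corp. → Stonebridge Group plc (R3): 100% × 17% × 17% = 2.89% of Highfield Logistics SA.
Chain via Beacon Pharma AG → Oakhollow Mining NL (R3): 87% × 83% × 72% = 51.9912% of Highfield Logistics SA.
Aggregating (R1): 2.89% + 51.9912% = 54.8812%.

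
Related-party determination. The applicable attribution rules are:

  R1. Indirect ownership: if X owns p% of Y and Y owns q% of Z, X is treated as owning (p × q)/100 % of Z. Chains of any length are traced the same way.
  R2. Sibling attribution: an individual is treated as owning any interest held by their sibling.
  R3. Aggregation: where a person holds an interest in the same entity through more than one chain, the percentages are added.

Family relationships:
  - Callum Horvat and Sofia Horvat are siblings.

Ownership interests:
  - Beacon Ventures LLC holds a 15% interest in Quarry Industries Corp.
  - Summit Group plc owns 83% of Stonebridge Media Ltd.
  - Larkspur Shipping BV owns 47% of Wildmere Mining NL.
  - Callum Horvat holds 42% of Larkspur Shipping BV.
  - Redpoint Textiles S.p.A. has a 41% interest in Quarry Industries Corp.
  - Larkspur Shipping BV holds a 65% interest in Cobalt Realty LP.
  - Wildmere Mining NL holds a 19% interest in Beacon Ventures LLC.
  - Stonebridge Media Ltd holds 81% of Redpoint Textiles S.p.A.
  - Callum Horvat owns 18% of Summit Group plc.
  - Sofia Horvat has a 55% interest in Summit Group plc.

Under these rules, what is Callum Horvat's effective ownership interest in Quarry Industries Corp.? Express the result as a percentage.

By sibling attribution (R2), Callum Horvat is treated as also owning Sofia Horvat's interest in Summit Group plc, giving 18% + 55% = 73%.
Chain via Summit Group plc → Stonebridge Media Ltd → Redpoint Textiles S.p.A. (R1): 73% × 83% × 81% × 41% = 20.121939% of Quarry Industries Corp.
Chain via Larkspur Shipping BV → Wildmere Mining NL → Beacon Ventures LLC (R1): 42% × 47% × 19% × 15% = 0.56259% of Quarry Industries Corp.
Aggregating (R3): 20.121939% + 0.56259% = 20.684529%.

20.684529%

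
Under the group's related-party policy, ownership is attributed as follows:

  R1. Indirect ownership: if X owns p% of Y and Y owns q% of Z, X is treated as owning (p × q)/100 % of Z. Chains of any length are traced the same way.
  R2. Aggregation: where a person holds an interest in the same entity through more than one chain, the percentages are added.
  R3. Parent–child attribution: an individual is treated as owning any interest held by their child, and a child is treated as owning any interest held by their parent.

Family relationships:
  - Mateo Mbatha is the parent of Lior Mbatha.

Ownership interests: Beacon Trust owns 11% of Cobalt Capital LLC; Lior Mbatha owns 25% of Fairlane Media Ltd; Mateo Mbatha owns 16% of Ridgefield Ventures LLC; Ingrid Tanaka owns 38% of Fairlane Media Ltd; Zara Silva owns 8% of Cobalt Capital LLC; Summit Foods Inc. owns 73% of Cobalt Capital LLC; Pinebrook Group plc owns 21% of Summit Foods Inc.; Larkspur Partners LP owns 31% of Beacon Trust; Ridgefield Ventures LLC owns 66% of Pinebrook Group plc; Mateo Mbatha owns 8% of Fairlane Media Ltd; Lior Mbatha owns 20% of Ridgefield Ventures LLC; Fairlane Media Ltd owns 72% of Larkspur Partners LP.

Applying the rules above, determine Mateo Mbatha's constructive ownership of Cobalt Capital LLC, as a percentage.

4.452624%

By parent–child attribution (R3), Mateo Mbatha is treated as also owning Lior Mbatha's interest in Fairlane Media Ltd, giving 8% + 25% = 33%.
By parent–child attribution (R3), Mateo Mbatha is treated as also owning Lior Mbatha's interest in Ridgefield Ventures LLC, giving 16% + 20% = 36%.
Chain via Fairlane Media Ltd → Larkspur Partners LP → Beacon Trust (R1): 33% × 72% × 31% × 11% = 0.810216% of Cobalt Capital LLC.
Chain via Ridgefield Ventures LLC → Pinebrook Group plc → Summit Foods Inc. (R1): 36% × 66% × 21% × 73% = 3.642408% of Cobalt Capital LLC.
Aggregating (R2): 0.810216% + 3.642408% = 4.452624%.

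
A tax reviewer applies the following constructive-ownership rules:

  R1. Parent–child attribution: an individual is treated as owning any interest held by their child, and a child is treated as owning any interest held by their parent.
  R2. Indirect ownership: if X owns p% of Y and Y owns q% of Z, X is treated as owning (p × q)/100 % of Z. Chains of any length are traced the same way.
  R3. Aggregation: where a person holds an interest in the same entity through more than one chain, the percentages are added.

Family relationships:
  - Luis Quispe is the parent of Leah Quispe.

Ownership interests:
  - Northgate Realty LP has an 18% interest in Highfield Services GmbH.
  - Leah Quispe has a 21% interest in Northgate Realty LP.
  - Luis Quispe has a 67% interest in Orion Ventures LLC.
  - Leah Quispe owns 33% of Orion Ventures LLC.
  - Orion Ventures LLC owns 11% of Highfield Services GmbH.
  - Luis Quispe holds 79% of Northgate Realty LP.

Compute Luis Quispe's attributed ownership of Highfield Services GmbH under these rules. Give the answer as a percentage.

By parent–child attribution (R1), Luis Quispe is treated as also owning Leah Quispe's interest in Northgate Realty LP, giving 79% + 21% = 100%.
By parent–child attribution (R1), Luis Quispe is treated as also owning Leah Quispe's interest in Orion Ventures LLC, giving 67% + 33% = 100%.
Chain via Northgate Realty LP (R2): 100% × 18% = 18% of Highfield Services GmbH.
Chain via Orion Ventures LLC (R2): 100% × 11% = 11% of Highfield Services GmbH.
Aggregating (R3): 18% + 11% = 29%.

29%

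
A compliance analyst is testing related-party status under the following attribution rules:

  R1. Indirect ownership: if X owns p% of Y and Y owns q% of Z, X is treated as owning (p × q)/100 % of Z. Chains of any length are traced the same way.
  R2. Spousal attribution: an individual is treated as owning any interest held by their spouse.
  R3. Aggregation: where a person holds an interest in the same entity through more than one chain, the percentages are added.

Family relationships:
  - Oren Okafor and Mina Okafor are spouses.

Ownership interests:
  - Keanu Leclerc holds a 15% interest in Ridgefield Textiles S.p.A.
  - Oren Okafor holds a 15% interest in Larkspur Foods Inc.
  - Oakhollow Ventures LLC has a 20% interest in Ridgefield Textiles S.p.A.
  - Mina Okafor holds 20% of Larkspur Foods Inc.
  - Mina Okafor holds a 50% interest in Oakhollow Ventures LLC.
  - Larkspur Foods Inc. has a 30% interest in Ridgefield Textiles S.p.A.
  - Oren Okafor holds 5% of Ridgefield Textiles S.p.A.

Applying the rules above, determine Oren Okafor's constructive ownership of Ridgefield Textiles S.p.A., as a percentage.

25.5%

By spousal attribution (R2), Oren Okafor is treated as also owning Mina Okafor's interest in Larkspur Foods Inc, giving 15% + 20% = 35%.
By spousal attribution (R2), Oren Okafor is treated as owning Mina Okafor's 50% interest in Oakhollow Ventures LLC.
Chain via Larkspur Foods Inc. (R1): 35% × 30% = 10.5% of Ridgefield Textiles S.p.A.
Direct interest in Ridgefield Textiles S.p.A: 5%.
Chain via Oakhollow Ventures LLC (R1): 50% × 20% = 10% of Ridgefield Textiles S.p.A.
Aggregating (R3): 10.5% + 5% + 10% = 25.5%.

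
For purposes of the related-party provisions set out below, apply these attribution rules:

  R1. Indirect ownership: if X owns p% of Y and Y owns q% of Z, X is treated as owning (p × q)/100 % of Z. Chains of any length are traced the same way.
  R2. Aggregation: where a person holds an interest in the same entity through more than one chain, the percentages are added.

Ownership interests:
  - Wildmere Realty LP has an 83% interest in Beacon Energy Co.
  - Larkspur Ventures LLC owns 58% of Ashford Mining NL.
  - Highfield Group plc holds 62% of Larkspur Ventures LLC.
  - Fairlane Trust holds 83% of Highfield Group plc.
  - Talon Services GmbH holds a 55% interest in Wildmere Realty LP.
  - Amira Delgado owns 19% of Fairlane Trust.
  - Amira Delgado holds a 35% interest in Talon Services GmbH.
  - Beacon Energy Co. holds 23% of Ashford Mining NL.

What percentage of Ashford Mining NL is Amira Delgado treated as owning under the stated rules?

Chain via Fairlane Trust → Highfield Group plc → Larkspur Ventures LLC (R1): 19% × 83% × 62% × 58% = 5.670892% of Ashford Mining NL.
Chain via Talon Services GmbH → Wildmere Realty LP → Beacon Energy Co. (R1): 35% × 55% × 83% × 23% = 3.674825% of Ashford Mining NL.
Aggregating (R2): 5.670892% + 3.674825% = 9.345717%.

9.345717%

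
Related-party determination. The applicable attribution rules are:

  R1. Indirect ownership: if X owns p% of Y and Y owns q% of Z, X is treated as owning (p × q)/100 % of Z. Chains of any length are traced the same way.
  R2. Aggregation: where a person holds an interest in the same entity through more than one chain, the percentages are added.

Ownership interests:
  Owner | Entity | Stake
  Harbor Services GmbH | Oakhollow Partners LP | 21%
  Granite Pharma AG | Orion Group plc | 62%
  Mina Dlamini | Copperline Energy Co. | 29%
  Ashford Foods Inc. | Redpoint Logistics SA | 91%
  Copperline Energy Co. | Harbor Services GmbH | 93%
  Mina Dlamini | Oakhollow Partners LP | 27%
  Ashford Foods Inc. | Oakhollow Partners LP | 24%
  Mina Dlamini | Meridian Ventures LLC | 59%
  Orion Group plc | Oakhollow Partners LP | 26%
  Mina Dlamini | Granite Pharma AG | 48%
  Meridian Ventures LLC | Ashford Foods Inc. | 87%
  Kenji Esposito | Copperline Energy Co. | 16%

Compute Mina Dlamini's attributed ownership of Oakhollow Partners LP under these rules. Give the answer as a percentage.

Chain via Meridian Ventures LLC → Ashford Foods Inc. (R1): 59% × 87% × 24% = 12.3192% of Oakhollow Partners LP.
Chain via Granite Pharma AG → Orion Group plc (R1): 48% × 62% × 26% = 7.7376% of Oakhollow Partners LP.
Chain via Copperline Energy Co. → Harbor Services GmbH (R1): 29% × 93% × 21% = 5.6637% of Oakhollow Partners LP.
Direct interest in Oakhollow Partners LP: 27%.
Aggregating (R2): 12.3192% + 7.7376% + 5.6637% + 27% = 52.7205%.

52.7205%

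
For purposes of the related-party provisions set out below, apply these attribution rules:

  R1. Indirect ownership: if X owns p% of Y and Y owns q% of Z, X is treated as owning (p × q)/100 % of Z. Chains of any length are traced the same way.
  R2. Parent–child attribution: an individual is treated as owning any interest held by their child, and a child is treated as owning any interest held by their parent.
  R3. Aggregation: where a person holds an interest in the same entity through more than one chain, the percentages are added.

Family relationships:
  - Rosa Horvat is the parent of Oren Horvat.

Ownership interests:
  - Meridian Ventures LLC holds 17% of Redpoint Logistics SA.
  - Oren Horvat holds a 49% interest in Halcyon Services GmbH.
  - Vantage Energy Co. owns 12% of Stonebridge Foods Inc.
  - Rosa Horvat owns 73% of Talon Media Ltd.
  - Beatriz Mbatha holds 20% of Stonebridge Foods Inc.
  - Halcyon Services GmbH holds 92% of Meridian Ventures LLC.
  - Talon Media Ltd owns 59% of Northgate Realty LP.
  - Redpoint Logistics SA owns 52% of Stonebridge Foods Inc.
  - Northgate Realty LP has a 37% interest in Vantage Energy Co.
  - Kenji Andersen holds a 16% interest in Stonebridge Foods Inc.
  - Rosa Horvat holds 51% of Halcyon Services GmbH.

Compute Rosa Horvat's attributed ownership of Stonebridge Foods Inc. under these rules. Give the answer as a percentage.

10.045108%

By parent–child attribution (R2), Rosa Horvat is treated as also owning Oren Horvat's interest in Halcyon Services GmbH, giving 51% + 49% = 100%.
Chain via Talon Media Ltd → Northgate Realty LP → Vantage Energy Co. (R1): 73% × 59% × 37% × 12% = 1.912308% of Stonebridge Foods Inc.
Chain via Halcyon Services GmbH → Meridian Ventures LLC → Redpoint Logistics SA (R1): 100% × 92% × 17% × 52% = 8.1328% of Stonebridge Foods Inc.
Aggregating (R3): 1.912308% + 8.1328% = 10.045108%.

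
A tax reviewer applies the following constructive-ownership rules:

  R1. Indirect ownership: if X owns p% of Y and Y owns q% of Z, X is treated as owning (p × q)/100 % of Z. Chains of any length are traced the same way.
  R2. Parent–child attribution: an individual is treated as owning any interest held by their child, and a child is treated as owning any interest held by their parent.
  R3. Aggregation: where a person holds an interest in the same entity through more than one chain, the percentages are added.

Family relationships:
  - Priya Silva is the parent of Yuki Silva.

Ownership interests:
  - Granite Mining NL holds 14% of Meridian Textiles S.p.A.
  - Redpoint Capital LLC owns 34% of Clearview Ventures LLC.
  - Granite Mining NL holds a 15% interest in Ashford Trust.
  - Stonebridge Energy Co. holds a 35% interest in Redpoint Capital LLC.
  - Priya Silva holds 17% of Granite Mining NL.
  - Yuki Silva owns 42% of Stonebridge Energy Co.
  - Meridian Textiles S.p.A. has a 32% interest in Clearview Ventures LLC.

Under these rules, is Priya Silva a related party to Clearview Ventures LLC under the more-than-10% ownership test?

By parent–child attribution (R2), Priya Silva is treated as owning Yuki Silva's 42% interest in Stonebridge Energy Co.
Chain via Granite Mining NL → Meridian Textiles S.p.A. (R1): 17% × 14% × 32% = 0.7616% of Clearview Ventures LLC.
Chain via Stonebridge Energy Co. → Redpoint Capital LLC (R1): 42% × 35% × 34% = 4.998% of Clearview Ventures LLC.
Aggregating (R3): 0.7616% + 4.998% = 5.7596%.
5.7596% does not exceed the 10% threshold, so Priya is not a related party to Clearview Ventures LLC.

No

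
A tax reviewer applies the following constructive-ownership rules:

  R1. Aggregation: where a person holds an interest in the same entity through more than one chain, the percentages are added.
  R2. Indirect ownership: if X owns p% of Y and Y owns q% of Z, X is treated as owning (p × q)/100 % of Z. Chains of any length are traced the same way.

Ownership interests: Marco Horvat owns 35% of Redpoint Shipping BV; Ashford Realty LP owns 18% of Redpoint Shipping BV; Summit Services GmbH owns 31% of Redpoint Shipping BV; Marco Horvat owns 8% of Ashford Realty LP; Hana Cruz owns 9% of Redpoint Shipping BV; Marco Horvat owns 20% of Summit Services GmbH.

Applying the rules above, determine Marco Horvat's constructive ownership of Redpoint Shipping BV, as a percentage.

42.64%

Chain via Summit Services GmbH (R2): 20% × 31% = 6.2% of Redpoint Shipping BV.
Chain via Ashford Realty LP (R2): 8% × 18% = 1.44% of Redpoint Shipping BV.
Direct interest in Redpoint Shipping BV: 35%.
Aggregating (R1): 6.2% + 1.44% + 35% = 42.64%.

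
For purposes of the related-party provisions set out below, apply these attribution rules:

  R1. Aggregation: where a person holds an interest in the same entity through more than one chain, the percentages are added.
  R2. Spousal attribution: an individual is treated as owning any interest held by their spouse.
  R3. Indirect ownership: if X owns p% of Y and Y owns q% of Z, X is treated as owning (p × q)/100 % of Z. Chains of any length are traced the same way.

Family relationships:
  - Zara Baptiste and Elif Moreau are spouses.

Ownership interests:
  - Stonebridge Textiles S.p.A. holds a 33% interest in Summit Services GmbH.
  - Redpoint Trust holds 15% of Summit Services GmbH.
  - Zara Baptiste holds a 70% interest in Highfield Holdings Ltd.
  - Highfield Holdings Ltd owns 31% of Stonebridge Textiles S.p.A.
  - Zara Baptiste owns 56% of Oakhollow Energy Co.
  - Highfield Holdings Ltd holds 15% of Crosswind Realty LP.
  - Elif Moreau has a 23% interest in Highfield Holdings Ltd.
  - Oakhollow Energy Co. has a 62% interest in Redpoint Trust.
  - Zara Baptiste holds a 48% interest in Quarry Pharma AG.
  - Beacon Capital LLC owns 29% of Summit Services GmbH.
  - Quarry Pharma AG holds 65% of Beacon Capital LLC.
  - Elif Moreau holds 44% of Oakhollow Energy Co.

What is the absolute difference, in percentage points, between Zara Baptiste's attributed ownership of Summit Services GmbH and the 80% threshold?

52.1381

By spousal attribution (R2), Zara Baptiste is treated as also owning Elif Moreau's interest in Oakhollow Energy Co, giving 56% + 44% = 100%.
By spousal attribution (R2), Zara Baptiste is treated as also owning Elif Moreau's interest in Highfield Holdings Ltd, giving 70% + 23% = 93%.
Chain via Oakhollow Energy Co. → Redpoint Trust (R3): 100% × 62% × 15% = 9.3% of Summit Services GmbH.
Chain via Quarry Pharma AG → Beacon Capital LLC (R3): 48% × 65% × 29% = 9.048% of Summit Services GmbH.
Chain via Highfield Holdings Ltd → Stonebridge Textiles S.p.A. (R3): 93% × 31% × 33% = 9.5139% of Summit Services GmbH.
Aggregating (R1): 9.3% + 9.048% + 9.5139% = 27.8619%.
27.8619% falls short of the 80% threshold by 52.1381 percentage points.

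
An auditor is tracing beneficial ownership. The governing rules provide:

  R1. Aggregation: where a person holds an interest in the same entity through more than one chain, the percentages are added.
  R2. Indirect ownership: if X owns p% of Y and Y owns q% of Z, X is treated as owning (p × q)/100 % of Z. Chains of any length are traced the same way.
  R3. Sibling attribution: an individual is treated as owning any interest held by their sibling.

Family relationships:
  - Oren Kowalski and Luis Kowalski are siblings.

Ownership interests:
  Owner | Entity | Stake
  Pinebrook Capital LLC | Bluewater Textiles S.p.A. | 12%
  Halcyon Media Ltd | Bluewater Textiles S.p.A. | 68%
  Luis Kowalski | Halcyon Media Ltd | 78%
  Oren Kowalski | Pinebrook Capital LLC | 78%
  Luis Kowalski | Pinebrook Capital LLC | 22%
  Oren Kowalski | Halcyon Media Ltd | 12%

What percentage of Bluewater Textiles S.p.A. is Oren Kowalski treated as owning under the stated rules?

By sibling attribution (R3), Oren Kowalski is treated as also owning Luis Kowalski's interest in Halcyon Media Ltd, giving 12% + 78% = 90%.
By sibling attribution (R3), Oren Kowalski is treated as also owning Luis Kowalski's interest in Pinebrook Capital LLC, giving 78% + 22% = 100%.
Chain via Halcyon Media Ltd (R2): 90% × 68% = 61.2% of Bluewater Textiles S.p.A.
Chain via Pinebrook Capital LLC (R2): 100% × 12% = 12% of Bluewater Textiles S.p.A.
Aggregating (R1): 61.2% + 12% = 73.2%.

73.2%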